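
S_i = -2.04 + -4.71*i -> [-2.04, -6.75, -11.46, -16.17, -20.88]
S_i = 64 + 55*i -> [64, 119, 174, 229, 284]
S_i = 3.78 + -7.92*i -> [3.78, -4.14, -12.06, -19.98, -27.9]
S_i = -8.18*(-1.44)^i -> [-8.18, 11.78, -16.96, 24.43, -35.17]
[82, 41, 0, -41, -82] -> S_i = 82 + -41*i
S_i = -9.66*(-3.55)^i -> [-9.66, 34.29, -121.74, 432.18, -1534.23]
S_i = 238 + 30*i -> [238, 268, 298, 328, 358]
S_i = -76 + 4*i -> [-76, -72, -68, -64, -60]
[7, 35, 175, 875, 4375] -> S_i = 7*5^i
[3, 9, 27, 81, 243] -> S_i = 3*3^i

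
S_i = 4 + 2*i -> [4, 6, 8, 10, 12]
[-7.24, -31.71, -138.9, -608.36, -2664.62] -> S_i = -7.24*4.38^i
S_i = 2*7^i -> [2, 14, 98, 686, 4802]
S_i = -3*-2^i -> [-3, 6, -12, 24, -48]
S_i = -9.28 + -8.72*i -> [-9.28, -18.0, -26.72, -35.44, -44.16]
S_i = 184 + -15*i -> [184, 169, 154, 139, 124]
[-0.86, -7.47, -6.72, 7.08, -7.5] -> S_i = Random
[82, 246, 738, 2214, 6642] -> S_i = 82*3^i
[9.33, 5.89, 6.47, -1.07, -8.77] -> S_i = Random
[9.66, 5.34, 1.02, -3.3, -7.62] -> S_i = 9.66 + -4.32*i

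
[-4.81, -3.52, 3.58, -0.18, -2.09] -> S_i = Random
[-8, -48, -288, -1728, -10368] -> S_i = -8*6^i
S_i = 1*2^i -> [1, 2, 4, 8, 16]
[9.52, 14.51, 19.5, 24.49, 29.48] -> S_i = 9.52 + 4.99*i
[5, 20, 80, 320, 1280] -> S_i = 5*4^i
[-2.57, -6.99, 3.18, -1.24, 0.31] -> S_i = Random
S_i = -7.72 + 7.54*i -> [-7.72, -0.18, 7.36, 14.9, 22.44]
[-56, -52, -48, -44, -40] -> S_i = -56 + 4*i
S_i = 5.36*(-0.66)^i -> [5.36, -3.54, 2.33, -1.54, 1.02]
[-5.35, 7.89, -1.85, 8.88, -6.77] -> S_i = Random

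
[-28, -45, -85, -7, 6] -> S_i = Random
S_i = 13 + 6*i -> [13, 19, 25, 31, 37]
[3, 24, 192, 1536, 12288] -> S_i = 3*8^i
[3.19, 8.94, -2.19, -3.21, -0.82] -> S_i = Random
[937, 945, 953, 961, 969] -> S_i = 937 + 8*i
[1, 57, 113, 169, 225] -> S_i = 1 + 56*i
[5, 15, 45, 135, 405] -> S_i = 5*3^i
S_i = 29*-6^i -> [29, -174, 1044, -6264, 37584]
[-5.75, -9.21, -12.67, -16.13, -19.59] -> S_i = -5.75 + -3.46*i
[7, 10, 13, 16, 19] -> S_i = 7 + 3*i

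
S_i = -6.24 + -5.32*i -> [-6.24, -11.56, -16.88, -22.2, -27.52]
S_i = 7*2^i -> [7, 14, 28, 56, 112]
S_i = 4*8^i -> [4, 32, 256, 2048, 16384]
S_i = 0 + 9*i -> [0, 9, 18, 27, 36]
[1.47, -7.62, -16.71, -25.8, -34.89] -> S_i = 1.47 + -9.09*i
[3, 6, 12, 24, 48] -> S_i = 3*2^i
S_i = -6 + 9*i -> [-6, 3, 12, 21, 30]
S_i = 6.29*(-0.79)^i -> [6.29, -4.97, 3.93, -3.1, 2.45]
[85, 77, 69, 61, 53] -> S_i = 85 + -8*i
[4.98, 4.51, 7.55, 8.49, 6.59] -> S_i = Random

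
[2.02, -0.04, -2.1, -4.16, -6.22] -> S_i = 2.02 + -2.06*i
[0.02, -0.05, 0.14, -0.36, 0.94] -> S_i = 0.02*(-2.62)^i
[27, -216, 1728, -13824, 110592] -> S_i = 27*-8^i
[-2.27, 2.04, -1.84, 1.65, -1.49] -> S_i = -2.27*(-0.90)^i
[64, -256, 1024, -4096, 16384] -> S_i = 64*-4^i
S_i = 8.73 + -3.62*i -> [8.73, 5.11, 1.49, -2.13, -5.75]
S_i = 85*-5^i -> [85, -425, 2125, -10625, 53125]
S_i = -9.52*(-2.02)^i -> [-9.52, 19.23, -38.85, 78.47, -158.5]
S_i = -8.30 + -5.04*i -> [-8.3, -13.34, -18.38, -23.42, -28.46]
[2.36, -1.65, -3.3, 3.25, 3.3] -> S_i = Random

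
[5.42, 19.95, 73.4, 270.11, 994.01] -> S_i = 5.42*3.68^i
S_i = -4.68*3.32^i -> [-4.68, -15.54, -51.58, -171.26, -568.59]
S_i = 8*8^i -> [8, 64, 512, 4096, 32768]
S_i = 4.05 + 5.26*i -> [4.05, 9.31, 14.57, 19.83, 25.09]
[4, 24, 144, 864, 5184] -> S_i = 4*6^i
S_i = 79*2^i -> [79, 158, 316, 632, 1264]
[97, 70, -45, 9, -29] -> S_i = Random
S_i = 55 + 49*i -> [55, 104, 153, 202, 251]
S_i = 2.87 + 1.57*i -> [2.87, 4.44, 6.01, 7.58, 9.15]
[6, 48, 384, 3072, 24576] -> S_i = 6*8^i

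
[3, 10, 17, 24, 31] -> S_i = 3 + 7*i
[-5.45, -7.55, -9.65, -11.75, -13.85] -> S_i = -5.45 + -2.10*i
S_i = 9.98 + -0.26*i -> [9.98, 9.72, 9.46, 9.2, 8.94]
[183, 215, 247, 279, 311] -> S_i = 183 + 32*i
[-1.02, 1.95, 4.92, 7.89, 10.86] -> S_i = -1.02 + 2.97*i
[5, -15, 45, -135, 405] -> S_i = 5*-3^i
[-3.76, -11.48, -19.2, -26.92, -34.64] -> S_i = -3.76 + -7.72*i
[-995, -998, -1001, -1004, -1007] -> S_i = -995 + -3*i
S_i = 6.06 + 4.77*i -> [6.06, 10.83, 15.6, 20.37, 25.14]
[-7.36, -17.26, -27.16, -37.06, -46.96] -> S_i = -7.36 + -9.90*i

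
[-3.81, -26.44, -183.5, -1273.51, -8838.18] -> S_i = -3.81*6.94^i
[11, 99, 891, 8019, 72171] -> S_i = 11*9^i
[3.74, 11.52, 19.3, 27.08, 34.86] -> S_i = 3.74 + 7.78*i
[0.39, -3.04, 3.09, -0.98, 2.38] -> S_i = Random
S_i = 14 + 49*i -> [14, 63, 112, 161, 210]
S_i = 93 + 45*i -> [93, 138, 183, 228, 273]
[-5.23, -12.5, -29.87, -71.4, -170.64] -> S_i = -5.23*2.39^i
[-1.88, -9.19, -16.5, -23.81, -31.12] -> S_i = -1.88 + -7.31*i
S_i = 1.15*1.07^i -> [1.15, 1.23, 1.32, 1.41, 1.51]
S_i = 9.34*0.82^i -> [9.34, 7.66, 6.28, 5.15, 4.22]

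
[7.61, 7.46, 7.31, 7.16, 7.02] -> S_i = 7.61*0.98^i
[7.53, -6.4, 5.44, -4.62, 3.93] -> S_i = 7.53*(-0.85)^i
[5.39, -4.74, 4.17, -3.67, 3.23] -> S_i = 5.39*(-0.88)^i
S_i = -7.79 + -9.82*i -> [-7.79, -17.61, -27.43, -37.25, -47.07]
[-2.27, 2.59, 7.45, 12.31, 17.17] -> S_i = -2.27 + 4.86*i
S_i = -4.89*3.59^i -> [-4.89, -17.56, -63.02, -226.25, -812.24]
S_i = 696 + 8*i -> [696, 704, 712, 720, 728]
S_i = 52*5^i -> [52, 260, 1300, 6500, 32500]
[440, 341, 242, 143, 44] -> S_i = 440 + -99*i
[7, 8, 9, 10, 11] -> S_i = 7 + 1*i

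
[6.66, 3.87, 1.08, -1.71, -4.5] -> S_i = 6.66 + -2.79*i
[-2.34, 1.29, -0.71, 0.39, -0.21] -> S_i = -2.34*(-0.55)^i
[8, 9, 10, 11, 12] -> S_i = 8 + 1*i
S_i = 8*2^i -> [8, 16, 32, 64, 128]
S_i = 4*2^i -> [4, 8, 16, 32, 64]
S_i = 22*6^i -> [22, 132, 792, 4752, 28512]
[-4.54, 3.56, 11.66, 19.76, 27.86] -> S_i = -4.54 + 8.10*i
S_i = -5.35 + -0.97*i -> [-5.35, -6.32, -7.29, -8.26, -9.23]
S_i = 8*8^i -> [8, 64, 512, 4096, 32768]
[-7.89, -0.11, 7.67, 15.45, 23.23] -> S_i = -7.89 + 7.78*i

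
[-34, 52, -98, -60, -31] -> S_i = Random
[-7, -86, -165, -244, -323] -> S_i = -7 + -79*i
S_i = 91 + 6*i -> [91, 97, 103, 109, 115]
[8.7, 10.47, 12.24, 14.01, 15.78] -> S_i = 8.70 + 1.77*i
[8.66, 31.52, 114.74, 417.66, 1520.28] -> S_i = 8.66*3.64^i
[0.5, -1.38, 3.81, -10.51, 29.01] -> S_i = 0.50*(-2.76)^i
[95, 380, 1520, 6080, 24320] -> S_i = 95*4^i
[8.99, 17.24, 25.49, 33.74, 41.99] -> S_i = 8.99 + 8.25*i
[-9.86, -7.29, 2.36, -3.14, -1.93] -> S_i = Random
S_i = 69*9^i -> [69, 621, 5589, 50301, 452709]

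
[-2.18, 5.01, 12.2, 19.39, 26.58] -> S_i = -2.18 + 7.19*i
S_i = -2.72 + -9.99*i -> [-2.72, -12.71, -22.7, -32.69, -42.68]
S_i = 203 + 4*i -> [203, 207, 211, 215, 219]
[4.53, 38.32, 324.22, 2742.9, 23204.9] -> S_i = 4.53*8.46^i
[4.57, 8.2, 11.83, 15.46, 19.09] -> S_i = 4.57 + 3.63*i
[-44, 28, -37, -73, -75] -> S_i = Random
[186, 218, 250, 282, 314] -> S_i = 186 + 32*i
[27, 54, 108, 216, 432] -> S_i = 27*2^i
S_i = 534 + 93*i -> [534, 627, 720, 813, 906]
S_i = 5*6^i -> [5, 30, 180, 1080, 6480]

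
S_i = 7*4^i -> [7, 28, 112, 448, 1792]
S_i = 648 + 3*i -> [648, 651, 654, 657, 660]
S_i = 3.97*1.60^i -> [3.97, 6.35, 10.16, 16.26, 26.02]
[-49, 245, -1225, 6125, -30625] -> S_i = -49*-5^i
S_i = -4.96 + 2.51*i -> [-4.96, -2.45, 0.06, 2.57, 5.08]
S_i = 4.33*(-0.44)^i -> [4.33, -1.91, 0.84, -0.37, 0.16]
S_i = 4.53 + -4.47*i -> [4.53, 0.06, -4.41, -8.88, -13.35]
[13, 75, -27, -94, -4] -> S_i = Random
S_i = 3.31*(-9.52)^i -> [3.31, -31.51, 299.99, -2855.87, 27187.91]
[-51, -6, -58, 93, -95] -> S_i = Random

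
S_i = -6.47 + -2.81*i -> [-6.47, -9.28, -12.09, -14.9, -17.71]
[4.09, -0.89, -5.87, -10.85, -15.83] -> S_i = 4.09 + -4.98*i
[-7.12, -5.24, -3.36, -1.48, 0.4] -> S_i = -7.12 + 1.88*i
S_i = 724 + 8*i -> [724, 732, 740, 748, 756]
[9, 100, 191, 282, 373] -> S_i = 9 + 91*i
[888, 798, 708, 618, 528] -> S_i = 888 + -90*i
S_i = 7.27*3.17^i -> [7.27, 23.05, 73.06, 231.59, 734.13]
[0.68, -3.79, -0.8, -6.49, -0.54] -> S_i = Random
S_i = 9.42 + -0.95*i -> [9.42, 8.47, 7.52, 6.57, 5.62]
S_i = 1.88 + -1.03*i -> [1.88, 0.85, -0.18, -1.21, -2.24]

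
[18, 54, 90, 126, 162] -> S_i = 18 + 36*i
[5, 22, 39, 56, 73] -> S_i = 5 + 17*i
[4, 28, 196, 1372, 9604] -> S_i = 4*7^i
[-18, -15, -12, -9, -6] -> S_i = -18 + 3*i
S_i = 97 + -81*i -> [97, 16, -65, -146, -227]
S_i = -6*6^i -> [-6, -36, -216, -1296, -7776]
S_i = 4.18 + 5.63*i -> [4.18, 9.81, 15.44, 21.07, 26.7]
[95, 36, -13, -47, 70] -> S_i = Random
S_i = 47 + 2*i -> [47, 49, 51, 53, 55]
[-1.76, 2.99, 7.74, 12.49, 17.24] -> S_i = -1.76 + 4.75*i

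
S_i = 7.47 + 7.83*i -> [7.47, 15.3, 23.13, 30.96, 38.79]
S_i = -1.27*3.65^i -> [-1.27, -4.64, -16.92, -61.76, -225.41]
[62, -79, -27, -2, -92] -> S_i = Random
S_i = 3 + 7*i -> [3, 10, 17, 24, 31]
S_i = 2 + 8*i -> [2, 10, 18, 26, 34]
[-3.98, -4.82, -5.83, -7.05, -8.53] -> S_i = -3.98*1.21^i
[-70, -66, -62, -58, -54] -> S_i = -70 + 4*i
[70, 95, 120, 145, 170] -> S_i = 70 + 25*i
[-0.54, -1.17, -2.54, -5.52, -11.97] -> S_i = -0.54*2.17^i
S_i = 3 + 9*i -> [3, 12, 21, 30, 39]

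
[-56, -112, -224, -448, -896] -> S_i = -56*2^i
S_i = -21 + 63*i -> [-21, 42, 105, 168, 231]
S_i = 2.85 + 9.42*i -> [2.85, 12.27, 21.69, 31.11, 40.53]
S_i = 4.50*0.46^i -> [4.5, 2.07, 0.95, 0.44, 0.2]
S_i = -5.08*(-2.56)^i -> [-5.08, 13.0, -33.29, 85.23, -218.18]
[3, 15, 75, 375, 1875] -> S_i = 3*5^i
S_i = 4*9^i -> [4, 36, 324, 2916, 26244]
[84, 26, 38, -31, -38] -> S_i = Random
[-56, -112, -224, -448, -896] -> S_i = -56*2^i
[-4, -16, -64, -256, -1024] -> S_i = -4*4^i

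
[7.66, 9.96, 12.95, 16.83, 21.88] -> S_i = 7.66*1.30^i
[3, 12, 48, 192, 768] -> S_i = 3*4^i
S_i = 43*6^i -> [43, 258, 1548, 9288, 55728]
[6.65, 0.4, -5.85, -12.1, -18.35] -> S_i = 6.65 + -6.25*i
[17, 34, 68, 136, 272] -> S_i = 17*2^i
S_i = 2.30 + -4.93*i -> [2.3, -2.63, -7.56, -12.49, -17.42]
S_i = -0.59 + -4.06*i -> [-0.59, -4.65, -8.71, -12.77, -16.83]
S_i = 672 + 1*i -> [672, 673, 674, 675, 676]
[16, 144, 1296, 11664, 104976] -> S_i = 16*9^i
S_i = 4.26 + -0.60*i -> [4.26, 3.66, 3.06, 2.46, 1.86]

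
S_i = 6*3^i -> [6, 18, 54, 162, 486]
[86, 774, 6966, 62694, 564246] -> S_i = 86*9^i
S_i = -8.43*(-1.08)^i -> [-8.43, 9.1, -9.83, 10.62, -11.47]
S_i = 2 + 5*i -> [2, 7, 12, 17, 22]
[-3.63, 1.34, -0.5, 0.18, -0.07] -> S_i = -3.63*(-0.37)^i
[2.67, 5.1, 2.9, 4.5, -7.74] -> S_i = Random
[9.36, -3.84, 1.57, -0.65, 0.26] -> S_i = 9.36*(-0.41)^i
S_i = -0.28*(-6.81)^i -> [-0.28, 1.91, -12.99, 88.43, -602.21]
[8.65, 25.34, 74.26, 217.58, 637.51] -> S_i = 8.65*2.93^i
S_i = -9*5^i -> [-9, -45, -225, -1125, -5625]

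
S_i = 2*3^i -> [2, 6, 18, 54, 162]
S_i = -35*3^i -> [-35, -105, -315, -945, -2835]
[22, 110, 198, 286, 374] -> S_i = 22 + 88*i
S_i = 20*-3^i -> [20, -60, 180, -540, 1620]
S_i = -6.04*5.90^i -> [-6.04, -35.64, -210.25, -1240.49, -7318.89]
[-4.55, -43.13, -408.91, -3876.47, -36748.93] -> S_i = -4.55*9.48^i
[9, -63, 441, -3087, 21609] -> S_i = 9*-7^i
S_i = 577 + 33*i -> [577, 610, 643, 676, 709]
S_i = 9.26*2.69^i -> [9.26, 24.91, 67.01, 180.25, 484.86]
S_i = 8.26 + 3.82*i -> [8.26, 12.08, 15.9, 19.72, 23.54]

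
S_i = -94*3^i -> [-94, -282, -846, -2538, -7614]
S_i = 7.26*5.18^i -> [7.26, 37.61, 194.8, 1009.08, 5227.04]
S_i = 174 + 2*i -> [174, 176, 178, 180, 182]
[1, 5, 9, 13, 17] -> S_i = 1 + 4*i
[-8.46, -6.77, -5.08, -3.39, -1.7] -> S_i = -8.46 + 1.69*i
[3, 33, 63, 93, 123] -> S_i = 3 + 30*i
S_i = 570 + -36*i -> [570, 534, 498, 462, 426]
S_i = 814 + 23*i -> [814, 837, 860, 883, 906]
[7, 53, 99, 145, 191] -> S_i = 7 + 46*i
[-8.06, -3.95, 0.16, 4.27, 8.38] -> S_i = -8.06 + 4.11*i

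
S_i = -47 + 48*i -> [-47, 1, 49, 97, 145]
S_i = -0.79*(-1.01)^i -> [-0.79, 0.8, -0.81, 0.81, -0.82]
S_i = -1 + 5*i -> [-1, 4, 9, 14, 19]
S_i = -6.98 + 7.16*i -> [-6.98, 0.18, 7.34, 14.5, 21.66]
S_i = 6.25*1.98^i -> [6.25, 12.38, 24.5, 48.51, 96.06]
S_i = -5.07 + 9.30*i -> [-5.07, 4.23, 13.53, 22.83, 32.13]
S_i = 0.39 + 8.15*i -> [0.39, 8.54, 16.69, 24.84, 32.99]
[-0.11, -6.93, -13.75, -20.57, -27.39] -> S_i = -0.11 + -6.82*i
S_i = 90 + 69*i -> [90, 159, 228, 297, 366]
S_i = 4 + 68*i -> [4, 72, 140, 208, 276]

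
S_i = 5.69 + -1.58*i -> [5.69, 4.11, 2.53, 0.95, -0.63]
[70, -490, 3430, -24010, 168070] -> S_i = 70*-7^i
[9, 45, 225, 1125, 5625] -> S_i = 9*5^i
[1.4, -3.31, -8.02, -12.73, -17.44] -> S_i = 1.40 + -4.71*i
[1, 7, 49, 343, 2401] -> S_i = 1*7^i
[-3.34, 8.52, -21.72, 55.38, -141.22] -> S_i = -3.34*(-2.55)^i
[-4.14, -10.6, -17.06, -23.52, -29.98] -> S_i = -4.14 + -6.46*i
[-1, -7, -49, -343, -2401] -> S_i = -1*7^i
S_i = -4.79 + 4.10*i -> [-4.79, -0.69, 3.41, 7.51, 11.61]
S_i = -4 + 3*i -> [-4, -1, 2, 5, 8]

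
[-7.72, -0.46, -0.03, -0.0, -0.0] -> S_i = -7.72*0.06^i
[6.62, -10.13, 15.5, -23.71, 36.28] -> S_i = 6.62*(-1.53)^i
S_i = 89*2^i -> [89, 178, 356, 712, 1424]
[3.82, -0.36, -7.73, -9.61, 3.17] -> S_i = Random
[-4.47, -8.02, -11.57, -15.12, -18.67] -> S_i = -4.47 + -3.55*i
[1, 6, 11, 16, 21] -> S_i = 1 + 5*i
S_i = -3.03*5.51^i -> [-3.03, -16.7, -91.99, -506.87, -2792.86]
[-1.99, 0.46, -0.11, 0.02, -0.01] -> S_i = -1.99*(-0.23)^i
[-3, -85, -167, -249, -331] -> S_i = -3 + -82*i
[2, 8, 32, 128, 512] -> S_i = 2*4^i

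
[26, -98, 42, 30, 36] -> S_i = Random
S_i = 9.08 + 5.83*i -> [9.08, 14.91, 20.74, 26.57, 32.4]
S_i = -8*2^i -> [-8, -16, -32, -64, -128]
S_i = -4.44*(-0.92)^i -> [-4.44, 4.08, -3.76, 3.46, -3.18]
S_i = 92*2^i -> [92, 184, 368, 736, 1472]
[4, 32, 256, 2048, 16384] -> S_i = 4*8^i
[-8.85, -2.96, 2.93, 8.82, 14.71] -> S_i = -8.85 + 5.89*i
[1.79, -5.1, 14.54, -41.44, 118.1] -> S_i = 1.79*(-2.85)^i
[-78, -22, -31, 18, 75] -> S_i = Random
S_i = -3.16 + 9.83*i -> [-3.16, 6.67, 16.5, 26.33, 36.16]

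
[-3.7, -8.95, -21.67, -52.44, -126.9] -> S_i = -3.70*2.42^i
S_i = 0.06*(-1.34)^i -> [0.06, -0.08, 0.11, -0.14, 0.19]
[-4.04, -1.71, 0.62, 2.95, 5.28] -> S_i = -4.04 + 2.33*i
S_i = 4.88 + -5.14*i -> [4.88, -0.26, -5.4, -10.54, -15.68]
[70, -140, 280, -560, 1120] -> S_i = 70*-2^i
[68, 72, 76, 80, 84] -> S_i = 68 + 4*i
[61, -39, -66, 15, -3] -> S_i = Random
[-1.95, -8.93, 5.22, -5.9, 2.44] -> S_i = Random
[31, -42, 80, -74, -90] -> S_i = Random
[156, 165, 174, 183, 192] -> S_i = 156 + 9*i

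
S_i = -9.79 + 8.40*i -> [-9.79, -1.39, 7.01, 15.41, 23.81]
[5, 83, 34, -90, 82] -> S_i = Random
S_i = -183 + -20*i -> [-183, -203, -223, -243, -263]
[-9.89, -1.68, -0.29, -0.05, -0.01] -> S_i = -9.89*0.17^i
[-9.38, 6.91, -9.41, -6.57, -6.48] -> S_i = Random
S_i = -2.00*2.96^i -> [-2.0, -5.92, -17.52, -51.87, -153.53]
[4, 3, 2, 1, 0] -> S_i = 4 + -1*i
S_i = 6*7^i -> [6, 42, 294, 2058, 14406]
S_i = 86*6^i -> [86, 516, 3096, 18576, 111456]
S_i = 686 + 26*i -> [686, 712, 738, 764, 790]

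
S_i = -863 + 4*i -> [-863, -859, -855, -851, -847]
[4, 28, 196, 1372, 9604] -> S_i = 4*7^i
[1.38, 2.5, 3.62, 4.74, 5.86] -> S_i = 1.38 + 1.12*i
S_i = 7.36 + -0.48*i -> [7.36, 6.88, 6.4, 5.92, 5.44]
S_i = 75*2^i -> [75, 150, 300, 600, 1200]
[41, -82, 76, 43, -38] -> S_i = Random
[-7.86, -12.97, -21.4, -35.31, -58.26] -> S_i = -7.86*1.65^i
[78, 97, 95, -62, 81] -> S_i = Random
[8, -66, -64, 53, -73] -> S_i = Random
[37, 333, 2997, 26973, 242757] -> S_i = 37*9^i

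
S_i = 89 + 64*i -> [89, 153, 217, 281, 345]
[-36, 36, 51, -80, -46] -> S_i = Random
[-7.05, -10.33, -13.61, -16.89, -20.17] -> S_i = -7.05 + -3.28*i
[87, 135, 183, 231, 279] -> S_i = 87 + 48*i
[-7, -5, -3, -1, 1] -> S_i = -7 + 2*i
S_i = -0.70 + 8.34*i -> [-0.7, 7.64, 15.98, 24.32, 32.66]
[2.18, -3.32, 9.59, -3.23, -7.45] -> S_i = Random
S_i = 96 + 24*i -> [96, 120, 144, 168, 192]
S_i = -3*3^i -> [-3, -9, -27, -81, -243]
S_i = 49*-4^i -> [49, -196, 784, -3136, 12544]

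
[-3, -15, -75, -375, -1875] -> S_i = -3*5^i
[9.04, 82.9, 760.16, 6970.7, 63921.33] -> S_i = 9.04*9.17^i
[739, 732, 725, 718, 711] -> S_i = 739 + -7*i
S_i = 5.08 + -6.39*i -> [5.08, -1.31, -7.7, -14.09, -20.48]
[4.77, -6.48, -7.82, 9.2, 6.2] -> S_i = Random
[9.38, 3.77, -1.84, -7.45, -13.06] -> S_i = 9.38 + -5.61*i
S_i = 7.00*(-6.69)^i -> [7.0, -46.83, 313.29, -2095.93, 14021.76]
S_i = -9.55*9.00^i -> [-9.55, -85.95, -773.55, -6961.95, -62657.55]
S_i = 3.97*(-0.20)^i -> [3.97, -0.79, 0.16, -0.03, 0.01]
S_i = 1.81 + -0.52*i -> [1.81, 1.29, 0.77, 0.25, -0.27]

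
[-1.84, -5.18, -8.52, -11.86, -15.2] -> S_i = -1.84 + -3.34*i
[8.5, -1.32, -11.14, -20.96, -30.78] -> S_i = 8.50 + -9.82*i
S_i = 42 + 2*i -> [42, 44, 46, 48, 50]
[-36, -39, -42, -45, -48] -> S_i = -36 + -3*i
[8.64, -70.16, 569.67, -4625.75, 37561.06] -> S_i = 8.64*(-8.12)^i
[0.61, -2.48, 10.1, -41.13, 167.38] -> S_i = 0.61*(-4.07)^i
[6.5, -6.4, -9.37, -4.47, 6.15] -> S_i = Random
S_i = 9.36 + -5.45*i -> [9.36, 3.91, -1.54, -6.99, -12.44]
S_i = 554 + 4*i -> [554, 558, 562, 566, 570]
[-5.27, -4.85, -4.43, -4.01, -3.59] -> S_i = -5.27 + 0.42*i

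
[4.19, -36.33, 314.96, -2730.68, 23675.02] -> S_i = 4.19*(-8.67)^i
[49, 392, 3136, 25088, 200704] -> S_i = 49*8^i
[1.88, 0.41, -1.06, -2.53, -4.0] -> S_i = 1.88 + -1.47*i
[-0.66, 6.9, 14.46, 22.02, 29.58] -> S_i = -0.66 + 7.56*i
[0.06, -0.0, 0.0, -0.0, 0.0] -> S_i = 0.06*-0.00^i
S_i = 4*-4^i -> [4, -16, 64, -256, 1024]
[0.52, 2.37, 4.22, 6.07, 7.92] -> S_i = 0.52 + 1.85*i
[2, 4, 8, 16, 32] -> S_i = 2*2^i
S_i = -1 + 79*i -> [-1, 78, 157, 236, 315]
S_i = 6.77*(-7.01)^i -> [6.77, -47.46, 332.68, -2332.08, 16347.85]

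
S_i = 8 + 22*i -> [8, 30, 52, 74, 96]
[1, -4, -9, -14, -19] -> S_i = 1 + -5*i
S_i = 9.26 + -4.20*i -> [9.26, 5.06, 0.86, -3.34, -7.54]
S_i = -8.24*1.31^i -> [-8.24, -10.79, -14.14, -18.52, -24.27]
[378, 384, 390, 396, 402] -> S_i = 378 + 6*i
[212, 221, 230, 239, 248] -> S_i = 212 + 9*i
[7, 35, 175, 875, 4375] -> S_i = 7*5^i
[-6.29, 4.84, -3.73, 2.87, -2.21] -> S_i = -6.29*(-0.77)^i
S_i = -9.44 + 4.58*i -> [-9.44, -4.86, -0.28, 4.3, 8.88]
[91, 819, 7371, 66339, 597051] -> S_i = 91*9^i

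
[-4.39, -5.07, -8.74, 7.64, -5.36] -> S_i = Random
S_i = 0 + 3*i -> [0, 3, 6, 9, 12]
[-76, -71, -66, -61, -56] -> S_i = -76 + 5*i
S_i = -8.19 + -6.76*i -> [-8.19, -14.95, -21.71, -28.47, -35.23]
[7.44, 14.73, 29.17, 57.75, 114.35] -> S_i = 7.44*1.98^i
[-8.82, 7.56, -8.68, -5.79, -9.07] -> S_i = Random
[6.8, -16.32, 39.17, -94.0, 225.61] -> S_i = 6.80*(-2.40)^i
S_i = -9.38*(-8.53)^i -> [-9.38, 80.01, -682.5, 5821.7, -49659.11]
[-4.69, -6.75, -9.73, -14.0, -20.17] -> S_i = -4.69*1.44^i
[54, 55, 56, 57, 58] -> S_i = 54 + 1*i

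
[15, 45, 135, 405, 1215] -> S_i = 15*3^i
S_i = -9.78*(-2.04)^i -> [-9.78, 19.95, -40.7, 83.03, -169.38]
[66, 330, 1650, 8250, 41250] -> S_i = 66*5^i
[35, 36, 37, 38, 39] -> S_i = 35 + 1*i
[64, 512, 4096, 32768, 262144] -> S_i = 64*8^i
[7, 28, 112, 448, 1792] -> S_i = 7*4^i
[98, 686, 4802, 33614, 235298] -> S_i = 98*7^i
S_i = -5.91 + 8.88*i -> [-5.91, 2.97, 11.85, 20.73, 29.61]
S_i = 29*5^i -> [29, 145, 725, 3625, 18125]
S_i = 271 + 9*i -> [271, 280, 289, 298, 307]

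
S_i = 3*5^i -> [3, 15, 75, 375, 1875]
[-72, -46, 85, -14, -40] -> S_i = Random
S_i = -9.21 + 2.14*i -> [-9.21, -7.07, -4.93, -2.79, -0.65]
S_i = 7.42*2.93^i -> [7.42, 21.74, 63.7, 186.64, 546.86]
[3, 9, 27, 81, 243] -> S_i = 3*3^i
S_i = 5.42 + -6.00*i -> [5.42, -0.58, -6.58, -12.58, -18.58]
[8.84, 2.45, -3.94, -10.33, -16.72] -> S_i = 8.84 + -6.39*i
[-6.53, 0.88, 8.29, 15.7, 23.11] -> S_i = -6.53 + 7.41*i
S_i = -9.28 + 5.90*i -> [-9.28, -3.38, 2.52, 8.42, 14.32]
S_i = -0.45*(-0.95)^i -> [-0.45, 0.43, -0.41, 0.39, -0.37]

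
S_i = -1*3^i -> [-1, -3, -9, -27, -81]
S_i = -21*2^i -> [-21, -42, -84, -168, -336]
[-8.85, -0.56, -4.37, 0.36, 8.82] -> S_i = Random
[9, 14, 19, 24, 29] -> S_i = 9 + 5*i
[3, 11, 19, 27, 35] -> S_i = 3 + 8*i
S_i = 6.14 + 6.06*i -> [6.14, 12.2, 18.26, 24.32, 30.38]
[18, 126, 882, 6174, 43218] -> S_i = 18*7^i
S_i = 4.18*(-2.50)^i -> [4.18, -10.45, 26.12, -65.31, 163.28]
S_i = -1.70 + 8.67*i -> [-1.7, 6.97, 15.64, 24.31, 32.98]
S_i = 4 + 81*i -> [4, 85, 166, 247, 328]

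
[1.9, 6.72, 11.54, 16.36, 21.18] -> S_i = 1.90 + 4.82*i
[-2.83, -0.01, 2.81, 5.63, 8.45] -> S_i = -2.83 + 2.82*i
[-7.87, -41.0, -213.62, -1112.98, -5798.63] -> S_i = -7.87*5.21^i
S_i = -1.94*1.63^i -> [-1.94, -3.16, -5.15, -8.4, -13.69]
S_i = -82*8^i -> [-82, -656, -5248, -41984, -335872]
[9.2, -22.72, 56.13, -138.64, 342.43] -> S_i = 9.20*(-2.47)^i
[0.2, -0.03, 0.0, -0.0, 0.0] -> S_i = 0.20*(-0.14)^i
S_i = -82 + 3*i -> [-82, -79, -76, -73, -70]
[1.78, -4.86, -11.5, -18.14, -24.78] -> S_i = 1.78 + -6.64*i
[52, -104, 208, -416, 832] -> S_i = 52*-2^i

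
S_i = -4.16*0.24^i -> [-4.16, -1.0, -0.24, -0.06, -0.01]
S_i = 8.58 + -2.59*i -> [8.58, 5.99, 3.4, 0.81, -1.78]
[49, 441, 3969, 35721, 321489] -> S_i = 49*9^i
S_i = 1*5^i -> [1, 5, 25, 125, 625]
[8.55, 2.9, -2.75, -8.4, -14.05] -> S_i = 8.55 + -5.65*i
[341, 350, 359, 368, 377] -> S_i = 341 + 9*i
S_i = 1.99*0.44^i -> [1.99, 0.88, 0.39, 0.17, 0.07]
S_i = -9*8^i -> [-9, -72, -576, -4608, -36864]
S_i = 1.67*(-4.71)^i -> [1.67, -7.87, 37.05, -174.49, 821.86]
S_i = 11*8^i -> [11, 88, 704, 5632, 45056]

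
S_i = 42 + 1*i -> [42, 43, 44, 45, 46]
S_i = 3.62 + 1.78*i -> [3.62, 5.4, 7.18, 8.96, 10.74]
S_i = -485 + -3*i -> [-485, -488, -491, -494, -497]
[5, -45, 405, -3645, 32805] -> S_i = 5*-9^i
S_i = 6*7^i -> [6, 42, 294, 2058, 14406]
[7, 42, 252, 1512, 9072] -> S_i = 7*6^i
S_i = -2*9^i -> [-2, -18, -162, -1458, -13122]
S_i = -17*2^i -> [-17, -34, -68, -136, -272]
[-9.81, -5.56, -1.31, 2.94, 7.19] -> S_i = -9.81 + 4.25*i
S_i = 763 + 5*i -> [763, 768, 773, 778, 783]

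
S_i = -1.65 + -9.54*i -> [-1.65, -11.19, -20.73, -30.27, -39.81]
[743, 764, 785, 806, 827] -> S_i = 743 + 21*i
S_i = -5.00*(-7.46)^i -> [-5.0, 37.3, -278.26, 2075.8, -15485.5]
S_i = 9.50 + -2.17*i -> [9.5, 7.33, 5.16, 2.99, 0.82]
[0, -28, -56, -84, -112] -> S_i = 0 + -28*i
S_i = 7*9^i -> [7, 63, 567, 5103, 45927]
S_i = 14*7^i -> [14, 98, 686, 4802, 33614]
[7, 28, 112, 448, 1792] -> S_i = 7*4^i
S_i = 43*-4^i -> [43, -172, 688, -2752, 11008]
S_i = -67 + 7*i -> [-67, -60, -53, -46, -39]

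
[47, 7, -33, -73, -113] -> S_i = 47 + -40*i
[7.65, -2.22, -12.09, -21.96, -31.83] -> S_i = 7.65 + -9.87*i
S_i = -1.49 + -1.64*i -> [-1.49, -3.13, -4.77, -6.41, -8.05]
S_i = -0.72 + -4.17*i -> [-0.72, -4.89, -9.06, -13.23, -17.4]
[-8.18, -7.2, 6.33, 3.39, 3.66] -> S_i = Random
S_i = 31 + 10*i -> [31, 41, 51, 61, 71]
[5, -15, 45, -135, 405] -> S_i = 5*-3^i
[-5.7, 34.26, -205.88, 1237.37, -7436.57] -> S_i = -5.70*(-6.01)^i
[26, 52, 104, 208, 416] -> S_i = 26*2^i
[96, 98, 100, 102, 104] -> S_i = 96 + 2*i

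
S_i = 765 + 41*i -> [765, 806, 847, 888, 929]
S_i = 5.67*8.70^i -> [5.67, 49.33, 429.16, 3733.71, 32483.29]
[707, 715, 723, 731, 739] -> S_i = 707 + 8*i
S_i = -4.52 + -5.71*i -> [-4.52, -10.23, -15.94, -21.65, -27.36]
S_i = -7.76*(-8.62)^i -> [-7.76, 66.89, -576.6, 4970.31, -42844.08]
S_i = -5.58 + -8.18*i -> [-5.58, -13.76, -21.94, -30.12, -38.3]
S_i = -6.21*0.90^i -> [-6.21, -5.59, -5.03, -4.53, -4.07]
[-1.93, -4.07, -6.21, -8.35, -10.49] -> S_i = -1.93 + -2.14*i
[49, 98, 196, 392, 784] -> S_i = 49*2^i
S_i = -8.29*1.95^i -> [-8.29, -16.17, -31.52, -61.47, -119.87]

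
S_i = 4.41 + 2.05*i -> [4.41, 6.46, 8.51, 10.56, 12.61]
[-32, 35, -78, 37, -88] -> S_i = Random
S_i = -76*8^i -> [-76, -608, -4864, -38912, -311296]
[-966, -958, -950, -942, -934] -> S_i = -966 + 8*i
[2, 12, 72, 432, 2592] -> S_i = 2*6^i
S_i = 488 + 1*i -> [488, 489, 490, 491, 492]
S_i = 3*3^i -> [3, 9, 27, 81, 243]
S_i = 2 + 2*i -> [2, 4, 6, 8, 10]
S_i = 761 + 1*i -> [761, 762, 763, 764, 765]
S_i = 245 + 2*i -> [245, 247, 249, 251, 253]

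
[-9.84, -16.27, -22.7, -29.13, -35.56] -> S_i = -9.84 + -6.43*i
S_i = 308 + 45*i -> [308, 353, 398, 443, 488]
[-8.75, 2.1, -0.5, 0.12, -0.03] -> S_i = -8.75*(-0.24)^i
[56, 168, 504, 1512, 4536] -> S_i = 56*3^i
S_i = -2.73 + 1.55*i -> [-2.73, -1.18, 0.37, 1.92, 3.47]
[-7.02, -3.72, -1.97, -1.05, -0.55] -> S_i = -7.02*0.53^i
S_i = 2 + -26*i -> [2, -24, -50, -76, -102]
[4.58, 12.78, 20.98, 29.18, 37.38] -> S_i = 4.58 + 8.20*i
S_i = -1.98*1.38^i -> [-1.98, -2.73, -3.77, -5.2, -7.18]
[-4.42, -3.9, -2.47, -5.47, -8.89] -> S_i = Random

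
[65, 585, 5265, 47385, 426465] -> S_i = 65*9^i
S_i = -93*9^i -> [-93, -837, -7533, -67797, -610173]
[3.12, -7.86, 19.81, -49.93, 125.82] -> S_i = 3.12*(-2.52)^i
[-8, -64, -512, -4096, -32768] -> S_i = -8*8^i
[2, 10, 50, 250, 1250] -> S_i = 2*5^i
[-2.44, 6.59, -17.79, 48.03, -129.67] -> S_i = -2.44*(-2.70)^i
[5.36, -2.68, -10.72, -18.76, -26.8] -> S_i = 5.36 + -8.04*i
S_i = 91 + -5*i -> [91, 86, 81, 76, 71]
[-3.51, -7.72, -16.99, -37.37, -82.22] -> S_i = -3.51*2.20^i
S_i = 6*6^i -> [6, 36, 216, 1296, 7776]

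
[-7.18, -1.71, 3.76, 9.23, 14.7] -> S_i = -7.18 + 5.47*i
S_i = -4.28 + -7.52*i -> [-4.28, -11.8, -19.32, -26.84, -34.36]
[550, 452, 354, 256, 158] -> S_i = 550 + -98*i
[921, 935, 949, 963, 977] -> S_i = 921 + 14*i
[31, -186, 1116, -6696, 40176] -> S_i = 31*-6^i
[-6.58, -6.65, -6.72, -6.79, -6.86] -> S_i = -6.58 + -0.07*i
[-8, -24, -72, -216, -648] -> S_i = -8*3^i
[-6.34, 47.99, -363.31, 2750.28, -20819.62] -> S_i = -6.34*(-7.57)^i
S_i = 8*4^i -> [8, 32, 128, 512, 2048]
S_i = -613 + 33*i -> [-613, -580, -547, -514, -481]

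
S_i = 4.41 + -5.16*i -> [4.41, -0.75, -5.91, -11.07, -16.23]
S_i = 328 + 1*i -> [328, 329, 330, 331, 332]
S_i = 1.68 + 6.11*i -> [1.68, 7.79, 13.9, 20.01, 26.12]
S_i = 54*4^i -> [54, 216, 864, 3456, 13824]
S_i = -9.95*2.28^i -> [-9.95, -22.69, -51.72, -117.93, -268.88]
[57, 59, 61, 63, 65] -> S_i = 57 + 2*i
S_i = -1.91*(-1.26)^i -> [-1.91, 2.41, -3.03, 3.82, -4.81]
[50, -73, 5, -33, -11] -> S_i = Random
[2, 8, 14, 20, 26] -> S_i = 2 + 6*i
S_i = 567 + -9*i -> [567, 558, 549, 540, 531]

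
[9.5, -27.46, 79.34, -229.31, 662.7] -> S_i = 9.50*(-2.89)^i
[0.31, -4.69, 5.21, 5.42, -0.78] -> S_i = Random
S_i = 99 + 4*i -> [99, 103, 107, 111, 115]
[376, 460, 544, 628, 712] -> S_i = 376 + 84*i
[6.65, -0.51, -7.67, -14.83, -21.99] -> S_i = 6.65 + -7.16*i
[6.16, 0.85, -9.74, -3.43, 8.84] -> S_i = Random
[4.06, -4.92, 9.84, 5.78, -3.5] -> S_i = Random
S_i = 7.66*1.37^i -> [7.66, 10.49, 14.38, 19.7, 26.98]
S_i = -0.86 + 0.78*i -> [-0.86, -0.08, 0.7, 1.48, 2.26]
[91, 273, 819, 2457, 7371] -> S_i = 91*3^i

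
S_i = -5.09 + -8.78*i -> [-5.09, -13.87, -22.65, -31.43, -40.21]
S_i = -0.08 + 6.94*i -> [-0.08, 6.86, 13.8, 20.74, 27.68]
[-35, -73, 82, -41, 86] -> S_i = Random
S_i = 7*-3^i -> [7, -21, 63, -189, 567]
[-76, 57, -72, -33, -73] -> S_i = Random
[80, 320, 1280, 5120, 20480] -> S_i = 80*4^i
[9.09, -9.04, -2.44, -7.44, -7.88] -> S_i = Random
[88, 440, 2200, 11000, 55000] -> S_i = 88*5^i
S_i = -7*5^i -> [-7, -35, -175, -875, -4375]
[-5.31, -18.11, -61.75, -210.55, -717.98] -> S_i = -5.31*3.41^i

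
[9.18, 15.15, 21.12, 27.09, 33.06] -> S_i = 9.18 + 5.97*i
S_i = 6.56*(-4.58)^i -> [6.56, -30.04, 137.61, -630.23, 2886.46]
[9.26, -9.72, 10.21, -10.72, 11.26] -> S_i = 9.26*(-1.05)^i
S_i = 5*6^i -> [5, 30, 180, 1080, 6480]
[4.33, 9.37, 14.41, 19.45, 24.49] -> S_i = 4.33 + 5.04*i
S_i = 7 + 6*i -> [7, 13, 19, 25, 31]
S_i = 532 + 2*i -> [532, 534, 536, 538, 540]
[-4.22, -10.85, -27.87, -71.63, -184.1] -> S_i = -4.22*2.57^i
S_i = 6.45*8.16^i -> [6.45, 52.63, 429.48, 3504.53, 28596.99]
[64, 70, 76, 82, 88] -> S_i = 64 + 6*i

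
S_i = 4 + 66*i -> [4, 70, 136, 202, 268]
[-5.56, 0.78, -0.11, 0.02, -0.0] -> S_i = -5.56*(-0.14)^i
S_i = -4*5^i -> [-4, -20, -100, -500, -2500]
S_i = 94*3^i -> [94, 282, 846, 2538, 7614]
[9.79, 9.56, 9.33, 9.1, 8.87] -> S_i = 9.79 + -0.23*i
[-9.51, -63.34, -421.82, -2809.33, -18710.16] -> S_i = -9.51*6.66^i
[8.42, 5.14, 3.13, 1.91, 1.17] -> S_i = 8.42*0.61^i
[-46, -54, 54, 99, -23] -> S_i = Random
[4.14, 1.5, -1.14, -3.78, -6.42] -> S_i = 4.14 + -2.64*i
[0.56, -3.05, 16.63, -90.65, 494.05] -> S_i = 0.56*(-5.45)^i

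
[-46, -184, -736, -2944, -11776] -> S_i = -46*4^i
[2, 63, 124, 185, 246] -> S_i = 2 + 61*i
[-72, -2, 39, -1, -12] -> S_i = Random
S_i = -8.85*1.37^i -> [-8.85, -12.12, -16.61, -22.76, -31.18]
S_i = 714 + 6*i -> [714, 720, 726, 732, 738]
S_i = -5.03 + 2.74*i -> [-5.03, -2.29, 0.45, 3.19, 5.93]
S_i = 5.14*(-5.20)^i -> [5.14, -26.73, 138.99, -722.73, 3758.17]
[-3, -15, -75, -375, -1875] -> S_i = -3*5^i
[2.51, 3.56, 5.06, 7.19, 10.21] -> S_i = 2.51*1.42^i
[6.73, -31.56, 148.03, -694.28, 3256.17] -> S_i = 6.73*(-4.69)^i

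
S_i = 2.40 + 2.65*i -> [2.4, 5.05, 7.7, 10.35, 13.0]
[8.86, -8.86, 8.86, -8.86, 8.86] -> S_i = 8.86*(-1.00)^i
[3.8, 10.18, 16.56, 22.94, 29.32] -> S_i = 3.80 + 6.38*i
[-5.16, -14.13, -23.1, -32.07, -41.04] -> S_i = -5.16 + -8.97*i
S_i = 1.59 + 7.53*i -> [1.59, 9.12, 16.65, 24.18, 31.71]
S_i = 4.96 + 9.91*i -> [4.96, 14.87, 24.78, 34.69, 44.6]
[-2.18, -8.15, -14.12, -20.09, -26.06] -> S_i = -2.18 + -5.97*i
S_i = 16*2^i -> [16, 32, 64, 128, 256]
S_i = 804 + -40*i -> [804, 764, 724, 684, 644]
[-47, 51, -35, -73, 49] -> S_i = Random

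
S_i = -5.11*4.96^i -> [-5.11, -25.35, -125.71, -623.54, -3092.77]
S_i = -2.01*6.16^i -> [-2.01, -12.38, -76.27, -469.83, -2894.14]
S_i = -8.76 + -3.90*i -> [-8.76, -12.66, -16.56, -20.46, -24.36]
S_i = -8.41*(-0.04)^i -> [-8.41, 0.34, -0.01, 0.0, -0.0]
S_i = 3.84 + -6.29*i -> [3.84, -2.45, -8.74, -15.03, -21.32]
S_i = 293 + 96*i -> [293, 389, 485, 581, 677]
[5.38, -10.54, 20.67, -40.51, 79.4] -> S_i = 5.38*(-1.96)^i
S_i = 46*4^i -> [46, 184, 736, 2944, 11776]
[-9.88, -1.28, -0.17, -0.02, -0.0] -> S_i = -9.88*0.13^i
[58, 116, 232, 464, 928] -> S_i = 58*2^i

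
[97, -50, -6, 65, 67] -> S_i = Random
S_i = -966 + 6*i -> [-966, -960, -954, -948, -942]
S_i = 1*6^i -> [1, 6, 36, 216, 1296]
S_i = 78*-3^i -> [78, -234, 702, -2106, 6318]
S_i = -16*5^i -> [-16, -80, -400, -2000, -10000]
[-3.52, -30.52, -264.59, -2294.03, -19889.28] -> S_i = -3.52*8.67^i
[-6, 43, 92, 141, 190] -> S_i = -6 + 49*i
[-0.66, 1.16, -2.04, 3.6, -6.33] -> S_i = -0.66*(-1.76)^i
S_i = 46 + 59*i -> [46, 105, 164, 223, 282]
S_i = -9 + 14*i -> [-9, 5, 19, 33, 47]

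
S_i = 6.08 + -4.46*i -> [6.08, 1.62, -2.84, -7.3, -11.76]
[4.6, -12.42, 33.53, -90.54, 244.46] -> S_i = 4.60*(-2.70)^i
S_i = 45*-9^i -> [45, -405, 3645, -32805, 295245]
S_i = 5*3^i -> [5, 15, 45, 135, 405]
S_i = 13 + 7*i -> [13, 20, 27, 34, 41]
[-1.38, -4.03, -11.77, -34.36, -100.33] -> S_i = -1.38*2.92^i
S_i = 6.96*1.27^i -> [6.96, 8.84, 11.23, 14.26, 18.11]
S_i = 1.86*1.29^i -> [1.86, 2.4, 3.1, 3.99, 5.15]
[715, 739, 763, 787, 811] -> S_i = 715 + 24*i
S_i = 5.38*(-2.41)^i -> [5.38, -12.97, 31.25, -75.31, 181.49]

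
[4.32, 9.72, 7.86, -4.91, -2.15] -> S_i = Random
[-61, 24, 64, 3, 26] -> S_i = Random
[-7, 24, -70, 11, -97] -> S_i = Random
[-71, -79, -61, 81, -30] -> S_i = Random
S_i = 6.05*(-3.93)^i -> [6.05, -23.78, 93.44, -367.23, 1443.2]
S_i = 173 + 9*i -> [173, 182, 191, 200, 209]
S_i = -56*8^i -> [-56, -448, -3584, -28672, -229376]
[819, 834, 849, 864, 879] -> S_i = 819 + 15*i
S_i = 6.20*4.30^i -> [6.2, 26.66, 114.64, 492.94, 2119.66]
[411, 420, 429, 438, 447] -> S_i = 411 + 9*i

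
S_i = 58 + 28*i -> [58, 86, 114, 142, 170]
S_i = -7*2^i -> [-7, -14, -28, -56, -112]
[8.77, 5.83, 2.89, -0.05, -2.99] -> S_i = 8.77 + -2.94*i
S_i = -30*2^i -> [-30, -60, -120, -240, -480]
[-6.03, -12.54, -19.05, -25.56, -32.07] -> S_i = -6.03 + -6.51*i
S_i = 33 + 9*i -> [33, 42, 51, 60, 69]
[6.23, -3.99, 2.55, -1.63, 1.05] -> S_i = 6.23*(-0.64)^i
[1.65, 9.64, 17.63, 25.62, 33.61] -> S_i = 1.65 + 7.99*i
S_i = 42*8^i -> [42, 336, 2688, 21504, 172032]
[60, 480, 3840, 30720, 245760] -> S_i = 60*8^i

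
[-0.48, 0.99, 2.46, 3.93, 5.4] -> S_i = -0.48 + 1.47*i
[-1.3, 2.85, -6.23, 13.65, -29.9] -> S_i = -1.30*(-2.19)^i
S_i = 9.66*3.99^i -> [9.66, 38.54, 153.79, 613.61, 2448.32]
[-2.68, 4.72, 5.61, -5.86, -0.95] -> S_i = Random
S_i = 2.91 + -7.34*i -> [2.91, -4.43, -11.77, -19.11, -26.45]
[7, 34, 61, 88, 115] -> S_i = 7 + 27*i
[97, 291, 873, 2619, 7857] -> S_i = 97*3^i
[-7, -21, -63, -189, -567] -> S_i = -7*3^i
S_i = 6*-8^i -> [6, -48, 384, -3072, 24576]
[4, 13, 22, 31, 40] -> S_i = 4 + 9*i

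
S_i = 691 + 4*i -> [691, 695, 699, 703, 707]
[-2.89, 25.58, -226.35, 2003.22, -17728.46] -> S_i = -2.89*(-8.85)^i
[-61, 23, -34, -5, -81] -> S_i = Random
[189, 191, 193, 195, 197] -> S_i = 189 + 2*i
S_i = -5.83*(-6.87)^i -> [-5.83, 40.05, -275.16, 1890.33, -12986.6]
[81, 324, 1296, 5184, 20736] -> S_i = 81*4^i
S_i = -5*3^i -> [-5, -15, -45, -135, -405]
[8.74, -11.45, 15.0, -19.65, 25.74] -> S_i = 8.74*(-1.31)^i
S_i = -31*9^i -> [-31, -279, -2511, -22599, -203391]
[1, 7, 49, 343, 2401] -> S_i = 1*7^i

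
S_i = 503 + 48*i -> [503, 551, 599, 647, 695]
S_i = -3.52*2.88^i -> [-3.52, -10.14, -29.2, -84.09, -242.17]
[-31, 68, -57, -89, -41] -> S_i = Random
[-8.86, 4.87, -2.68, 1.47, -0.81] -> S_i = -8.86*(-0.55)^i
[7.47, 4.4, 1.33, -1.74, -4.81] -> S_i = 7.47 + -3.07*i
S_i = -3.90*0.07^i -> [-3.9, -0.27, -0.02, -0.0, -0.0]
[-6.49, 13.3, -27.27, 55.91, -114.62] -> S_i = -6.49*(-2.05)^i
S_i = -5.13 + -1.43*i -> [-5.13, -6.56, -7.99, -9.42, -10.85]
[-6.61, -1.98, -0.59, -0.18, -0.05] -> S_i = -6.61*0.30^i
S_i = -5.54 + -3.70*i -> [-5.54, -9.24, -12.94, -16.64, -20.34]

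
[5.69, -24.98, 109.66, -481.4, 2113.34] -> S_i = 5.69*(-4.39)^i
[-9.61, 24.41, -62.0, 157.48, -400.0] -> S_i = -9.61*(-2.54)^i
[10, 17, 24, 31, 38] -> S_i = 10 + 7*i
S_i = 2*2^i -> [2, 4, 8, 16, 32]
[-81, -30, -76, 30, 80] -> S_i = Random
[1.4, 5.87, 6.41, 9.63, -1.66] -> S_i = Random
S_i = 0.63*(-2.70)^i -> [0.63, -1.7, 4.59, -12.4, 33.48]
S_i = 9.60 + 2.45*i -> [9.6, 12.05, 14.5, 16.95, 19.4]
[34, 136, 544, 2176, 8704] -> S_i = 34*4^i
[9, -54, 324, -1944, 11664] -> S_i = 9*-6^i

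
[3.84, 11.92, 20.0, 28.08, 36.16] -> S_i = 3.84 + 8.08*i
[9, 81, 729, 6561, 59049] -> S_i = 9*9^i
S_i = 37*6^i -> [37, 222, 1332, 7992, 47952]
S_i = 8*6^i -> [8, 48, 288, 1728, 10368]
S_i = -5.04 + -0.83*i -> [-5.04, -5.87, -6.7, -7.53, -8.36]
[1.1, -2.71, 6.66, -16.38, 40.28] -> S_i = 1.10*(-2.46)^i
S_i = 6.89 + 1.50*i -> [6.89, 8.39, 9.89, 11.39, 12.89]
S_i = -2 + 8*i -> [-2, 6, 14, 22, 30]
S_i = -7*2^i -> [-7, -14, -28, -56, -112]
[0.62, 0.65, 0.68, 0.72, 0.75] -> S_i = 0.62*1.05^i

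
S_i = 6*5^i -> [6, 30, 150, 750, 3750]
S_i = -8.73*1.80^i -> [-8.73, -15.71, -28.29, -50.91, -91.64]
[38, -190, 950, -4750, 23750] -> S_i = 38*-5^i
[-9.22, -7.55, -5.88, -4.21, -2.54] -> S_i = -9.22 + 1.67*i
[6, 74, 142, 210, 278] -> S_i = 6 + 68*i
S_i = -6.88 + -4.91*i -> [-6.88, -11.79, -16.7, -21.61, -26.52]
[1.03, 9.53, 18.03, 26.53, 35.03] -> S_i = 1.03 + 8.50*i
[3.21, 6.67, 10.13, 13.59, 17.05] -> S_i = 3.21 + 3.46*i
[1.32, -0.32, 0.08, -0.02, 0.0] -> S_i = 1.32*(-0.24)^i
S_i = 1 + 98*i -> [1, 99, 197, 295, 393]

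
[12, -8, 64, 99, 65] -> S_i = Random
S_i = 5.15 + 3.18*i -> [5.15, 8.33, 11.51, 14.69, 17.87]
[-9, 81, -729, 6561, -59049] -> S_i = -9*-9^i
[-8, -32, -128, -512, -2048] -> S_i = -8*4^i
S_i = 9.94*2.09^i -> [9.94, 20.77, 43.42, 90.75, 189.66]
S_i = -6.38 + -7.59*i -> [-6.38, -13.97, -21.56, -29.15, -36.74]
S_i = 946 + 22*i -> [946, 968, 990, 1012, 1034]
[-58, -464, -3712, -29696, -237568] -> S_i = -58*8^i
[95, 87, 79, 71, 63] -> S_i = 95 + -8*i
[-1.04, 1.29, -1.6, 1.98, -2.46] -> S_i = -1.04*(-1.24)^i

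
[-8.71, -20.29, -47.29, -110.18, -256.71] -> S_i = -8.71*2.33^i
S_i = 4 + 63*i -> [4, 67, 130, 193, 256]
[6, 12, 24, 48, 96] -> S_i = 6*2^i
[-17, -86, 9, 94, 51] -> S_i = Random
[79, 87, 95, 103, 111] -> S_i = 79 + 8*i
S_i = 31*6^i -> [31, 186, 1116, 6696, 40176]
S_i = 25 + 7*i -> [25, 32, 39, 46, 53]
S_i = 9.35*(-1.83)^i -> [9.35, -17.11, 31.31, -57.3, 104.86]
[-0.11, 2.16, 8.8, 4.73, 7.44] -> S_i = Random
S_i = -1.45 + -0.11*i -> [-1.45, -1.56, -1.67, -1.78, -1.89]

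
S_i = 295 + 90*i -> [295, 385, 475, 565, 655]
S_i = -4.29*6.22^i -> [-4.29, -26.68, -165.97, -1032.35, -6421.24]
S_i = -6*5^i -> [-6, -30, -150, -750, -3750]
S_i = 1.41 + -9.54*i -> [1.41, -8.13, -17.67, -27.21, -36.75]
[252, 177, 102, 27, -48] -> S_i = 252 + -75*i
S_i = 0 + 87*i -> [0, 87, 174, 261, 348]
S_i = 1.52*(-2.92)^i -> [1.52, -4.44, 12.96, -37.84, 110.5]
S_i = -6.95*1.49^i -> [-6.95, -10.36, -15.43, -22.99, -34.26]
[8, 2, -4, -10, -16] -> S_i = 8 + -6*i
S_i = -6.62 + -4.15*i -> [-6.62, -10.77, -14.92, -19.07, -23.22]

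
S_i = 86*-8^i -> [86, -688, 5504, -44032, 352256]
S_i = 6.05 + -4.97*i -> [6.05, 1.08, -3.89, -8.86, -13.83]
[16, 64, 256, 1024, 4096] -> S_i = 16*4^i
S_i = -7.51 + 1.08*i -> [-7.51, -6.43, -5.35, -4.27, -3.19]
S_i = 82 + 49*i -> [82, 131, 180, 229, 278]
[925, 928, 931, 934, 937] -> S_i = 925 + 3*i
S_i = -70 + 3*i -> [-70, -67, -64, -61, -58]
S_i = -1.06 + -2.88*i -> [-1.06, -3.94, -6.82, -9.7, -12.58]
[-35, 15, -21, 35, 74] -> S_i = Random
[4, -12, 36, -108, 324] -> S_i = 4*-3^i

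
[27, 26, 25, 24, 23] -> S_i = 27 + -1*i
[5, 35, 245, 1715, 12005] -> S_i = 5*7^i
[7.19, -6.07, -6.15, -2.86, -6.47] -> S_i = Random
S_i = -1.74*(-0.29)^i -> [-1.74, 0.5, -0.15, 0.04, -0.01]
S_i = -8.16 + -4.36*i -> [-8.16, -12.52, -16.88, -21.24, -25.6]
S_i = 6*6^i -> [6, 36, 216, 1296, 7776]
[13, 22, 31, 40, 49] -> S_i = 13 + 9*i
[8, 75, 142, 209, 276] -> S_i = 8 + 67*i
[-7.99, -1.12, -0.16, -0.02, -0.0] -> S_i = -7.99*0.14^i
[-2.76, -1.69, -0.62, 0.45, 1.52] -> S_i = -2.76 + 1.07*i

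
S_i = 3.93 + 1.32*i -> [3.93, 5.25, 6.57, 7.89, 9.21]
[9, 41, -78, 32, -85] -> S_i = Random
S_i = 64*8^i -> [64, 512, 4096, 32768, 262144]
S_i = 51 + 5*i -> [51, 56, 61, 66, 71]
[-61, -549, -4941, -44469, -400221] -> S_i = -61*9^i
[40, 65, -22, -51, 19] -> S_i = Random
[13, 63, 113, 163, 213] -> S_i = 13 + 50*i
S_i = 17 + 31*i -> [17, 48, 79, 110, 141]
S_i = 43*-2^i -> [43, -86, 172, -344, 688]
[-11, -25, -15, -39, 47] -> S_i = Random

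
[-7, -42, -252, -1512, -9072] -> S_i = -7*6^i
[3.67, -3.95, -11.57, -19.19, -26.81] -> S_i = 3.67 + -7.62*i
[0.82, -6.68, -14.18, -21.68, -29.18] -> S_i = 0.82 + -7.50*i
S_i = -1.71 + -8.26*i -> [-1.71, -9.97, -18.23, -26.49, -34.75]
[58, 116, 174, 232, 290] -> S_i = 58 + 58*i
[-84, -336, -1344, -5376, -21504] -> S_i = -84*4^i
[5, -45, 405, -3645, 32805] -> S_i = 5*-9^i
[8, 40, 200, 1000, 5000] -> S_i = 8*5^i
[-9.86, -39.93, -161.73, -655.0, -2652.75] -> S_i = -9.86*4.05^i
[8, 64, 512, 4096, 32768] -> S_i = 8*8^i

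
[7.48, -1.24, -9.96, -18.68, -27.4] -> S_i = 7.48 + -8.72*i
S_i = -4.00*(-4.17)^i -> [-4.0, 16.68, -69.56, 290.05, -1209.5]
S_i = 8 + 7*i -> [8, 15, 22, 29, 36]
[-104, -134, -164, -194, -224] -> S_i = -104 + -30*i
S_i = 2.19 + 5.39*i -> [2.19, 7.58, 12.97, 18.36, 23.75]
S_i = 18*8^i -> [18, 144, 1152, 9216, 73728]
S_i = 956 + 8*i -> [956, 964, 972, 980, 988]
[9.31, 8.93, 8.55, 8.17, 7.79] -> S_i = 9.31 + -0.38*i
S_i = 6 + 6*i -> [6, 12, 18, 24, 30]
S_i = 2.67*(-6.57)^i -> [2.67, -17.54, 115.25, -757.19, 4974.77]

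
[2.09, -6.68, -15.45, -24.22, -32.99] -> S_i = 2.09 + -8.77*i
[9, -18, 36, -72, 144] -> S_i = 9*-2^i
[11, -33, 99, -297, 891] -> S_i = 11*-3^i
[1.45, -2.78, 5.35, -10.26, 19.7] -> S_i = 1.45*(-1.92)^i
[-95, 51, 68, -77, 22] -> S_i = Random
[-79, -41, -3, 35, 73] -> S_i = -79 + 38*i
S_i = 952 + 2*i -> [952, 954, 956, 958, 960]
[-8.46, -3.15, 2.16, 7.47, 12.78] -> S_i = -8.46 + 5.31*i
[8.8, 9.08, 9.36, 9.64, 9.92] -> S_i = 8.80 + 0.28*i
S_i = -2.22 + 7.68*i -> [-2.22, 5.46, 13.14, 20.82, 28.5]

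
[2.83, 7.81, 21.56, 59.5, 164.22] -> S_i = 2.83*2.76^i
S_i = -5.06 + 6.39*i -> [-5.06, 1.33, 7.72, 14.11, 20.5]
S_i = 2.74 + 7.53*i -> [2.74, 10.27, 17.8, 25.33, 32.86]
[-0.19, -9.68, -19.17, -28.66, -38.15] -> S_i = -0.19 + -9.49*i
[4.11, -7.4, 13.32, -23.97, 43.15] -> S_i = 4.11*(-1.80)^i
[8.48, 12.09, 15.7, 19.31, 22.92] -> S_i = 8.48 + 3.61*i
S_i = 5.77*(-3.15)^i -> [5.77, -18.18, 57.25, -180.35, 568.09]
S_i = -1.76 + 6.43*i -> [-1.76, 4.67, 11.1, 17.53, 23.96]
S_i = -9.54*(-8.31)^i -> [-9.54, 79.28, -658.8, 5474.59, -45493.83]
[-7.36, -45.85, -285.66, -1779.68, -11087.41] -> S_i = -7.36*6.23^i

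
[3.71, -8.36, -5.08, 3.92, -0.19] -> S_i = Random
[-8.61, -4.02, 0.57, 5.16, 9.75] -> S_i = -8.61 + 4.59*i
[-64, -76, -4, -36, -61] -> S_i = Random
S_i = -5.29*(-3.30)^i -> [-5.29, 17.46, -57.61, 190.11, -627.35]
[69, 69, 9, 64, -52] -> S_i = Random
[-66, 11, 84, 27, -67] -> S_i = Random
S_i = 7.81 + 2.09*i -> [7.81, 9.9, 11.99, 14.08, 16.17]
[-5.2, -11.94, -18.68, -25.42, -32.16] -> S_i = -5.20 + -6.74*i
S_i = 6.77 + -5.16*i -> [6.77, 1.61, -3.55, -8.71, -13.87]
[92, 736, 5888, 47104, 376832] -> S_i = 92*8^i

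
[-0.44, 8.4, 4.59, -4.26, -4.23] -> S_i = Random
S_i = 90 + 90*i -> [90, 180, 270, 360, 450]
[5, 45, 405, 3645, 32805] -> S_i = 5*9^i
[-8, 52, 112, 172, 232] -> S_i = -8 + 60*i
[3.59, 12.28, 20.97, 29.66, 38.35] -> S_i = 3.59 + 8.69*i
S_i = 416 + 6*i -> [416, 422, 428, 434, 440]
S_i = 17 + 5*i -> [17, 22, 27, 32, 37]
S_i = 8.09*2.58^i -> [8.09, 20.87, 53.85, 138.93, 358.45]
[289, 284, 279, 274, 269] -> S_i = 289 + -5*i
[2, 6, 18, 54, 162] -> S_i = 2*3^i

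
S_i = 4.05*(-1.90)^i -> [4.05, -7.69, 14.62, -27.78, 52.78]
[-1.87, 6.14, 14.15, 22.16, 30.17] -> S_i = -1.87 + 8.01*i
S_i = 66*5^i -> [66, 330, 1650, 8250, 41250]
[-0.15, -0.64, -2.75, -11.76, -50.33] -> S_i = -0.15*4.28^i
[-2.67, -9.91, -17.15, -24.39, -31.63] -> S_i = -2.67 + -7.24*i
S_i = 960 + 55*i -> [960, 1015, 1070, 1125, 1180]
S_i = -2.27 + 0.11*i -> [-2.27, -2.16, -2.05, -1.94, -1.83]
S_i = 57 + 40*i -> [57, 97, 137, 177, 217]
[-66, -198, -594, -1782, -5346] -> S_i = -66*3^i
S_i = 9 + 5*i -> [9, 14, 19, 24, 29]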